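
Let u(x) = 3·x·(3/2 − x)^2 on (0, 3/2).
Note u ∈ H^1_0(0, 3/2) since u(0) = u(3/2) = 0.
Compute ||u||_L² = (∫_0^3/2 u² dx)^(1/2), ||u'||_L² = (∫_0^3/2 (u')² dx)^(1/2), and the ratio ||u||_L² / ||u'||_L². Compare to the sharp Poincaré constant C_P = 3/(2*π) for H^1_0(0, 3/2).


||u||_L² / ||u'||_L² = 3*sqrt(14)/28 < C_P = 3/(2*π).

u(x) = 3·x·(3/2 − x)^2, so u'(x) = 9*x^2 - 18*x + 27/4.
u(x) = 3·x·(3/2 − x)^2 vanishes at x = 0 and x = 3/2, so u ∈ H^1_0(0, 3/2). Differentiate via the product rule and integrate the resulting polynomials term by term.
  ∫_0^3/2 u² dx = ∫_0^3/2 (9*x^6 - 54*x^5 + 243*x^4/2 - 243*x^3/2 + 729*x^2/16) dx. Term by term:
    ∫_0^3/2 9*x^6 dx = 19683/896;  ∫_0^3/2 -54*x^5 dx = -6561/64;  ∫_0^3/2 243*x^4/2 dx = 59049/320;
    ∫_0^3/2 -243*x^3/2 dx = -19683/128;  ∫_0^3/2 729*x^2/16 dx = 6561/128.
  Sum: 19683/896 − 6561/64 + 59049/320 − 19683/128 + 6561/128 = 6561/4480.
  ∫_0^3/2 (u')² dx = ∫_0^3/2 (81*x^4 - 324*x^3 + 891*x^2/2 - 243*x + 729/16) dx. Term by term:
    ∫_0^3/2 81*x^4 dx = 19683/160;  ∫_0^3/2 -324*x^3 dx = -6561/16;  ∫_0^3/2 891*x^2/2 dx = 8019/16;
    ∫_0^3/2 -243*x dx = -2187/8;  ∫_0^3/2 729/16 dx = 2187/32.
  Sum: 19683/160 − 6561/16 + 8019/16 − 2187/8 + 2187/32 = 729/80.
∫_0^3/2 u² dx = 6561/4480, so ||u||_L² = 81*sqrt(70)/560.
∫_0^3/2 (u')² dx = 729/80, so ||u'||_L² = 27*sqrt(5)/20.
Ratio ||u||_L² / ||u'||_L² = 3*sqrt(14)/28.
Sharp Poincaré constant on H^1_0(0, 3/2) is C_P = L/π = 3/(2*π), achieved by sin(2*π/3·x).
A polynomial bump cannot attain the sharp Poincaré constant (only the first sine eigenfunction does), so the ratio is strictly less than C_P, consistent with ||u||_L² ≤ C_P ||u'||_L².


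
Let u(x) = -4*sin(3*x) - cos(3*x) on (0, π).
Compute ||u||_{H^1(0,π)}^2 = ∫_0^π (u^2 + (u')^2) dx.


||u||_{H^1(0,π)}^2 = 85*π

u'(x) = 3*sin(3*x) - 12*cos(3*x).
Expand u² and (u')² and integrate term by term on (0, π), using: for integers n ≥ 1, ∫_0^π sin²(nx) dx = ∫_0^π cos²(nx) dx = π/2; for n ≠ n', ∫_0^π sin(nx)sin(n'x) dx = ∫_0^π cos(nx)cos(n'x) dx = 0; and by product-to-sum, ∫_0^π sin(nx)cos(n'x) dx = ½∫_0^π [sin((n+n')x) + sin((n−n')x)] dx, which is 0 when n+n' is even and 2n/(n²−n'²) when n+n' is odd (it need not vanish on (0, π)).
  u² squared terms: (-1)²·∫cos(3x)² dx = 1·π/2 = π/2;  (-4)²·∫sin(3x)² dx = 16·π/2 = 8*π.
  u² cross terms: 2·(-1)·(-4)·∫cos(3x)·sin(3x) dx = 8·(0) = 0.
  So ∫_0^π u² dx = π/2 + 8*π + 0 = 17*π/2.
  (u')² squared terms: (-12)²·∫cos(3x)² dx = 144·π/2 = 72*π;  (3)²·∫sin(3x)² dx = 9·π/2 = 9*π/2.
  (u')² cross terms: 2·(-12)·(3)·∫cos(3x)·sin(3x) dx = -72·(0) = 0.
  So ∫_0^π (u')² dx = 72*π + 9*π/2 + 0 = 153*π/2.
||u||_{H^1}^2 = (17*π/2) + (153*π/2) = 85*π.


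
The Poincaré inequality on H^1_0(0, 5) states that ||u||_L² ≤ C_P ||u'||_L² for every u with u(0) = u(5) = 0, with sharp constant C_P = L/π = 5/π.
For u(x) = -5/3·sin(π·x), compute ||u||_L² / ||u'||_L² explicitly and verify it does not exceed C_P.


||u||_L² / ||u'||_L² = 1/π < C_P = 5/π.

u(x) = -5/3·sin(π·x), so u'(x) = -5*π*cos(π*x)/3.
Writing u(x) = A·sin(kπx/L) with A = -5/3 and k = 5, use ∫_0^L sin²(kπx/L) dx = L/2 and ∫_0^L cos²(kπx/L) dx = L/2.
u² = 25/9·sin²(π·x) and (u')² = 25*π^2/9·cos²(π·x), and each of sin², cos² integrates to L/2 = 5/2 over (0, 5).
∫_0^5 u² dx = 125/18, so ||u||_L² = 5*sqrt(10)/6.
∫_0^5 (u')² dx = 125*π^2/18, so ||u'||_L² = 5*sqrt(10)*π/6.
Ratio ||u||_L² / ||u'||_L² = 1/π.
Sharp Poincaré constant on H^1_0(0, 5) is C_P = L/π = 5/π, achieved by sin(π/5·x).
This is the k = 5 harmonic; the ratio L/(kπ) is strictly less than C_P = L/π, consistent with the sharp inequality ||u||_L² ≤ C_P ||u'||_L².


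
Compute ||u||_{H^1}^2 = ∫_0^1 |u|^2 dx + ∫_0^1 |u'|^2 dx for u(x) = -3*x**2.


||u||_{H^1}^2 = 69/5

The H^1 norm (squared) on an interval (0, L) is
  ||u||_{H^1}^2 = ∫_0^L u(x)^2 dx + ∫_0^L u'(x)^2 dx.
Compute u'(x) = -6*x.
Then u(x)^2 = 9*x**4 and u'(x)^2 = 36*x**2.
Integrate each monomial from 0 to 1 using ∫_0^1 c·x^n dx = c·1^(n+1)/(n+1):
  ∫_0^1 u(x)^2 dx = ∫_0^1 (9*x^4) dx. Term by term:
    ∫_0^1 9*x^4 dx = 9/5.
  ∫_0^1 u'(x)^2 dx = ∫_0^1 (36*x^2) dx. Term by term:
    ∫_0^1 36*x^2 dx = 12.
Adding: ||u||_{H^1}^2 = 9/5 + 12 = 69/5.


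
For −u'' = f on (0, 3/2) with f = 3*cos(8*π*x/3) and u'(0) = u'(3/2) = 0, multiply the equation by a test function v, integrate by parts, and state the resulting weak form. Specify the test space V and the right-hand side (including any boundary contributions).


V = H^1(0, 3/2) (no boundary constraint on v; u is determined up to an additive constant); weak form: ∫_0^3/2 u'v' dx = ∫_0^3/2 (3*cos(8*π*x/3)) v dx for all v ∈ V.

Multiply both sides by a test function v and integrate from 0 to 3/2:
  ∫_0^3/2 −u''(x) v(x) dx = ∫_0^3/2 f(x) v(x) dx.
Integrate the LHS by parts once:
  ∫_0^3/2 −u'' v dx = −[u'(x) v(x)]_0^3/2 + ∫_0^3/2 u'(x) v'(x) dx.
Thus ∫_0^3/2 u'(x) v'(x) dx = ∫_0^3/2 f(x) v(x) dx + [u'(x) v(x)]_0^3/2.
Choose V so that boundary terms are either known or forced to vanish.
u has homogeneous Neumann: u'(0) = u'(3/2) = 0. So [u' v]_0^3/2 = 0·v(3/2) − 0·v(0) = 0 for any v; take V = H^1(0, 3/2).
Weak formulation: find u (satisfying any essential BC) such that ∫_0^3/2 u'(x) v'(x) dx = ∫_0^3/2 f v dx for all v ∈ V (homogeneous Neumann, so boundary terms vanish).
Substituting f(x) = 3*cos(8*π*x/3), the right-hand side is ∫_0^3/2 (3*cos(8*π*x/3)) v dx.
Compatibility check (pure Neumann): taking v ≡ 1 ∈ V gives 0 = ∫_0^3/2 f dx + (0) − (0), i.e. ∫_0^3/2 f dx must equal u'(0) − u'(3/2) = 0. Indeed ∫_0^3/2 (3*cos(8*π*x/3)) dx = 0, so the data are compatible. The solution is then unique only up to an additive constant (fix it e.g. by requiring ∫_0^3/2 u dx = 0).


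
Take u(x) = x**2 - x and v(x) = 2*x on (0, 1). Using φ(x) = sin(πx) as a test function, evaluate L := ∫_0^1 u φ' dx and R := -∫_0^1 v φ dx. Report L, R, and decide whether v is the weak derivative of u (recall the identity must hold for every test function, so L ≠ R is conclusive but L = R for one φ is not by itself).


LHS = 0, RHS = -2/π. No, v is not the weak derivative of u.

u(x) = x**2 - x, classical derivative u'(x) = 2*x - 1.
φ(x) = sin(πx), so φ'(x) = π*cos(π*x).
Note φ(0) = φ(1) = 0, so the boundary term u·φ vanishes.
LHS = ∫_0^1 u(x) φ'(x) dx = ∫_0^1 (π*x^2*cos(π*x) - π*x*cos(π*x)) dx. Term by term:
  ∫_0^1 π*x^2*cos(π*x) dx = -2/π;  ∫_0^1 -π*x*cos(π*x) dx = 2/π.
Sum: -2/π + 2/π = 0.
So LHS = 0.
∫_0^1 v(x) φ(x) dx = ∫_0^1 (2*x*sin(π*x)) dx. Term by term:
  ∫_0^1 2*x*sin(π*x) dx = 2/π.
So RHS = -∫_0^1 v(x) φ(x) dx = -2/π.
LHS − RHS = 2/π ≠ 0, so the identity fails.
(For a valid weak derivative the identity must hold for EVERY test function, in particular this one. The failure shows v is NOT the weak derivative of u.)
Correct weak derivative would be u'(x) = 2*x - 1.


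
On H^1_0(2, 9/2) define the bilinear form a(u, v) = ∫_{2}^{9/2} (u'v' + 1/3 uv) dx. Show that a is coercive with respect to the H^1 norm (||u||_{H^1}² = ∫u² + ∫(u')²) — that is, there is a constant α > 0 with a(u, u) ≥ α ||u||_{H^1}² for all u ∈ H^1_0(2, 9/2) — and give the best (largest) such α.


α = (25 + 12*π^2)/(3*(25 + 4*π^2))

Coercivity of a(·,·) on H^1_0(2, 9/2) means a(u, u) ≥ α ||u||_{H^1}² for every u ∈ H^1_0.
The interval has length L = 5/2, and Poincaré/coercivity depend only on L. Here a(u, u) = ∫(u')² + (1/3)·∫u².
Here 0 < c = 1/3 < 1. The condition a(u,u) ≥ α||u||_{H^1}² reads (1−α)∫(u')² ≥ (α−c)∫u². Any admissible α is ≤ 1 (rapidly oscillating u have ∫u²/∫(u')² → 0), and α = 1 would force 0 ≥ (1−c)∫u², impossible since c < 1; so 1−α > 0. By the sharp Poincaré inequality on H^1_0 of an interval of length L, ∫(u')² ≥ (π/L)²∫u² with equality for the first sine mode sin(π(x−x₀)/L) (x₀ the left endpoint), so the inequality holds for all u iff (1−α)(π/L)² ≥ α − c, i.e. α ≤ ((π/L)² + c)/((π/L)² + 1) = (1 + c(L/π)²)/(1 + (L/π)²). With (π/L)² = 4*π^2/25 and c = 1/3, the largest admissible constant is α = ((π/L)² + c)/((π/L)² + 1).
Simplifying, α = (25 + 12*π^2)/(3*(25 + 4*π^2)).


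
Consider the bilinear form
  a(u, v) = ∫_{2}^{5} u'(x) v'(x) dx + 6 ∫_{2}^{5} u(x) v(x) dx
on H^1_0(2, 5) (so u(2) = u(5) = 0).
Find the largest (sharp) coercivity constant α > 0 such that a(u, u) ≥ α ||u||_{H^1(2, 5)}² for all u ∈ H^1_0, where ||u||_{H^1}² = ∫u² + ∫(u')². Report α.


α = 1

Coercivity of a(·,·) on H^1_0(2, 5) means a(u, u) ≥ α ||u||_{H^1}² for every u ∈ H^1_0.
The interval has length L = 3, and Poincaré/coercivity depend only on L. Here a(u, u) = ∫(u')² + (6)·∫u².
Here c = 6 ≥ 1, so a(u,u) = ∫(u')² + c∫u² ≥ ∫(u')² + ∫u² = ||u||_{H^1}², i.e. α = 1 works. No larger α is possible: a(u,u) ≥ α||u||_{H^1}² means (1−α)∫(u')² ≥ (α−c)∫u², and for the modes u_n = sin(nπ(x−x₀)/L) (x₀ the left endpoint) one has ∫u_n²/∫(u_n')² = (L/(nπ))² → 0, so a(u_n,u_n)/||u_n||_{H^1}² → 1. Hence the optimal constant is α = 1.
Therefore α = 1.


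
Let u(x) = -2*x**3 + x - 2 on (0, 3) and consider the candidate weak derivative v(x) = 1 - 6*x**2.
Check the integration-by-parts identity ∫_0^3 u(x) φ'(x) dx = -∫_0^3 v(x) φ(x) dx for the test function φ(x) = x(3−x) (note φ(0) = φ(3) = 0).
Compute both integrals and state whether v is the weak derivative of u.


LHS = 342/5, RHS = 342/5. Yes, v = u' weakly.

u(x) = -2*x**3 + x - 2, classical derivative u'(x) = 1 - 6*x**2.
φ(x) = x(3−x), so φ'(x) = 3 - 2*x.
Note φ(0) = φ(3) = 0, so the boundary term u·φ vanishes.
LHS = ∫_0^3 u(x) φ'(x) dx = ∫_0^3 (4*x^4 - 6*x^3 - 2*x^2 + 7*x - 6) dx. Term by term:
  ∫_0^3 4*x^4 dx = 972/5;  ∫_0^3 -6*x^3 dx = -243/2;  ∫_0^3 -2*x^2 dx = -18;
  ∫_0^3 7*x dx = 63/2;  ∫_0^3 -6 dx = -18.
Sum: 972/5 − 243/2 − 18 + 63/2 − 18 = 342/5.
So LHS = 342/5.
∫_0^3 v(x) φ(x) dx = ∫_0^3 (6*x^4 - 18*x^3 - x^2 + 3*x) dx. Term by term:
  ∫_0^3 6*x^4 dx = 1458/5;  ∫_0^3 -18*x^3 dx = -729/2;  ∫_0^3 -x^2 dx = -9;
  ∫_0^3 3*x dx = 27/2.
Sum: 1458/5 − 729/2 − 9 + 27/2 = -342/5.
So RHS = -∫_0^3 v(x) φ(x) dx = 342/5.
LHS = RHS, so the identity holds for this test φ.
Moreover u is smooth here and v(x) = u'(x) = 1 - 6*x**2 pointwise, so the identity holds for every test function. Hence v is the weak derivative of u.


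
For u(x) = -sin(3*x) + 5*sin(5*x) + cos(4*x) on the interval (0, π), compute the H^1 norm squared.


||u||_{H^1(0,π)}^2 = 13736/63 + 677*π/2

u'(x) = -4*sin(4*x) - 3*cos(3*x) + 25*cos(5*x).
Expand u² and (u')² and integrate term by term on (0, π), using: for integers n ≥ 1, ∫_0^π sin²(nx) dx = ∫_0^π cos²(nx) dx = π/2; for n ≠ n', ∫_0^π sin(nx)sin(n'x) dx = ∫_0^π cos(nx)cos(n'x) dx = 0; and by product-to-sum, ∫_0^π sin(nx)cos(n'x) dx = ½∫_0^π [sin((n+n')x) + sin((n−n')x)] dx, which is 0 when n+n' is even and 2n/(n²−n'²) when n+n' is odd (it need not vanish on (0, π)).
  u² squared terms: (-1)²·∫sin(3x)² dx = 1·π/2 = π/2;  (5)²·∫sin(5x)² dx = 25·π/2 = 25*π/2;  (1)²·∫cos(4x)² dx = 1·π/2 = π/2.
  u² cross terms: 2·(-1)·(5)·∫sin(3x)·sin(5x) dx = -10·(0) = 0;  2·(-1)·(1)·∫sin(3x)·cos(4x) dx = -2·(-6/7) = 12/7;  2·(5)·(1)·∫sin(5x)·cos(4x) dx = 10·(10/9) = 100/9.
  So ∫_0^π u² dx = π/2 + 25*π/2 + π/2 + 0 + 12/7 + 100/9 = 808/63 + 27*π/2.
  (u')² squared terms: (-4)²·∫sin(4x)² dx = 16·π/2 = 8*π;  (-3)²·∫cos(3x)² dx = 9·π/2 = 9*π/2;  (25)²·∫cos(5x)² dx = 625·π/2 = 625*π/2.
  (u')² cross terms: 2·(-4)·(-3)·∫sin(4x)·cos(3x) dx = 24·(8/7) = 192/7;  2·(-4)·(25)·∫sin(4x)·cos(5x) dx = -200·(-8/9) = 1600/9;  2·(-3)·(25)·∫cos(3x)·cos(5x) dx = -150·(0) = 0.
  So ∫_0^π (u')² dx = 8*π + 9*π/2 + 625*π/2 + 192/7 + 1600/9 + 0 = 12928/63 + 325*π.
||u||_{H^1}^2 = (808/63 + 27*π/2) + (12928/63 + 325*π) = 13736/63 + 677*π/2.


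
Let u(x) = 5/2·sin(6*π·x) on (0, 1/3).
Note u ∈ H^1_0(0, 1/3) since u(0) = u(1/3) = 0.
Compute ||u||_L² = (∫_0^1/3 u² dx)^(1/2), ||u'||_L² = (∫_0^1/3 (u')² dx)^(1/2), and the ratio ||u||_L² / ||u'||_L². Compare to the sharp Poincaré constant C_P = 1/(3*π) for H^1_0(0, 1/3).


||u||_L² / ||u'||_L² = 1/(6*π) < C_P = 1/(3*π).

u(x) = 5/2·sin(6*π·x), so u'(x) = 15*π*cos(6*π*x).
Writing u(x) = A·sin(kπx/L) with A = 5/2 and k = 2, use ∫_0^L sin²(kπx/L) dx = L/2 and ∫_0^L cos²(kπx/L) dx = L/2.
u² = 25/4·sin²(6*π·x) and (u')² = 225*π^2·cos²(6*π·x), and each of sin², cos² integrates to L/2 = 1/6 over (0, 1/3).
∫_0^1/3 u² dx = 25/24, so ||u||_L² = 5*sqrt(6)/12.
∫_0^1/3 (u')² dx = 75*π^2/2, so ||u'||_L² = 5*sqrt(6)*π/2.
Ratio ||u||_L² / ||u'||_L² = 1/(6*π).
Sharp Poincaré constant on H^1_0(0, 1/3) is C_P = L/π = 1/(3*π), achieved by sin(3*π·x).
This is the k = 2 harmonic; the ratio L/(kπ) is strictly less than C_P = L/π, consistent with the sharp inequality ||u||_L² ≤ C_P ||u'||_L².


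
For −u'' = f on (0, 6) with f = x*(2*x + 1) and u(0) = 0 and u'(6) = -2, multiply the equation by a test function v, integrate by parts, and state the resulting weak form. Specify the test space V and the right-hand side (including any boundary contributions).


V = {v ∈ H^1(0, 6) : v(0) = 0} (test functions vanish at x = 0 where u is specified); weak form: ∫_0^6 u'v' dx = ∫_0^6 (x*(2*x + 1)) v dx − 2·v(6) for all v ∈ V.

Multiply both sides by a test function v and integrate from 0 to 6:
  ∫_0^6 −u''(x) v(x) dx = ∫_0^6 f(x) v(x) dx.
Integrate the LHS by parts once:
  ∫_0^6 −u'' v dx = −[u'(x) v(x)]_0^6 + ∫_0^6 u'(x) v'(x) dx.
Thus ∫_0^6 u'(x) v'(x) dx = ∫_0^6 f(x) v(x) dx + [u'(x) v(x)]_0^6.
Choose V so that boundary terms are either known or forced to vanish.
Mixed BC: u(0) = 0 (Dirichlet) and u'(6) = -2 (Neumann). Define V = {v ∈ H^1(0, 6) : v(0) = 0}. Then [u' v]_0^6 = u'(6)·v(6) − u'(0)·0 = − 2·v(6).
Weak formulation: find u (satisfying any essential BC) such that ∫_0^6 u'(x) v'(x) dx = ∫_0^6 f v dx − 2·v(6) for all v ∈ V (Dirichlet at 0 absorbed into V; Neumann datum at x = 6 contributes the boundary term).
Substituting f(x) = x*(2*x + 1), the right-hand side is ∫_0^6 (x*(2*x + 1)) v dx − 2·v(6).


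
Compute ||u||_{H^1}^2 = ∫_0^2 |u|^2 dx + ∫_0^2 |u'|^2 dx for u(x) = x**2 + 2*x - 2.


||u||_{H^1}^2 = 736/15

The H^1 norm (squared) on an interval (0, L) is
  ||u||_{H^1}^2 = ∫_0^L u(x)^2 dx + ∫_0^L u'(x)^2 dx.
Compute u'(x) = 2*x + 2.
Then u(x)^2 = x**4 + 4*x**3 - 8*x + 4 and u'(x)^2 = 4*x**2 + 8*x + 4.
Integrate each monomial from 0 to 2 using ∫_0^2 c·x^n dx = c·2^(n+1)/(n+1):
  ∫_0^2 u(x)^2 dx = ∫_0^2 (x^4 + 4*x^3 - 8*x + 4) dx. Term by term:
    ∫_0^2 x^4 dx = 32/5;  ∫_0^2 4*x^3 dx = 16;  ∫_0^2 -8*x dx = -16;
    ∫_0^2 4 dx = 8.
  Sum: 32/5 + 16 − 16 + 8 = 72/5.
  ∫_0^2 u'(x)^2 dx = ∫_0^2 (4*x^2 + 8*x + 4) dx. Term by term:
    ∫_0^2 4*x^2 dx = 32/3;  ∫_0^2 8*x dx = 16;  ∫_0^2 4 dx = 8.
  Sum: 32/3 + 16 + 8 = 104/3.
Adding: ||u||_{H^1}^2 = 72/5 + 104/3 = 736/15.


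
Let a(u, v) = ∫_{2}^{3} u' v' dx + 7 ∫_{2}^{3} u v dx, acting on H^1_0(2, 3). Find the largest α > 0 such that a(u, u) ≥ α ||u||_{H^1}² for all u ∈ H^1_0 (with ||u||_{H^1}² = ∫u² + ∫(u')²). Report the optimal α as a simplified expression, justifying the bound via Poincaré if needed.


α = 1

Coercivity of a(·,·) on H^1_0(2, 3) means a(u, u) ≥ α ||u||_{H^1}² for every u ∈ H^1_0.
The interval has length L = 1, and Poincaré/coercivity depend only on L. Here a(u, u) = ∫(u')² + (7)·∫u².
Here c = 7 ≥ 1, so a(u,u) = ∫(u')² + c∫u² ≥ ∫(u')² + ∫u² = ||u||_{H^1}², i.e. α = 1 works. No larger α is possible: a(u,u) ≥ α||u||_{H^1}² means (1−α)∫(u')² ≥ (α−c)∫u², and for the modes u_n = sin(nπ(x−x₀)/L) (x₀ the left endpoint) one has ∫u_n²/∫(u_n')² = (L/(nπ))² → 0, so a(u_n,u_n)/||u_n||_{H^1}² → 1. Hence the optimal constant is α = 1.
Therefore α = 1.


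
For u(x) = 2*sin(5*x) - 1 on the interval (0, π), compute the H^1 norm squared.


||u||_{H^1(0,π)}^2 = -8/5 + 53*π

u'(x) = 10*cos(5*x).
Expand u² and (u')² and integrate term by term on (0, π), using: for integers n ≥ 1, ∫_0^π sin²(nx) dx = ∫_0^π cos²(nx) dx = π/2; for n ≠ n', ∫_0^π sin(nx)sin(n'x) dx = ∫_0^π cos(nx)cos(n'x) dx = 0; and by product-to-sum, ∫_0^π sin(nx)cos(n'x) dx = ½∫_0^π [sin((n+n')x) + sin((n−n')x)] dx, which is 0 when n+n' is even and 2n/(n²−n'²) when n+n' is odd (it need not vanish on (0, π)). For the constant mode: ∫_0^π 1 dx = π, ∫_0^π cos(nx) dx = 0, ∫_0^π sin(nx) dx = (1−(−1)^n)/n.
  u² squared terms: (-1)²·∫1 dx = 1·π = π;  (2)²·∫sin(5x)² dx = 4·π/2 = 2*π.
  u² cross terms: 2·(-1)·(2)·∫1·sin(5x) dx = -4·(2/5) = -8/5.
  So ∫_0^π u² dx = π + 2*π − 8/5 = -8/5 + 3*π.
  (u')² squared terms: (10)²·∫cos(5x)² dx = 100·π/2 = 50*π.
  So ∫_0^π (u')² dx = 50*π.
||u||_{H^1}^2 = (-8/5 + 3*π) + (50*π) = -8/5 + 53*π.


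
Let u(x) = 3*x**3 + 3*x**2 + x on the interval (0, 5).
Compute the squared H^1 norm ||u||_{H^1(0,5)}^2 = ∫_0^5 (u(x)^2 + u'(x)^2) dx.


||u||_{H^1}^2 = 9558385/42

The H^1 norm (squared) on an interval (0, L) is
  ||u||_{H^1}^2 = ∫_0^L u(x)^2 dx + ∫_0^L u'(x)^2 dx.
Compute u'(x) = 9*x**2 + 6*x + 1.
Then u(x)^2 = 9*x**6 + 18*x**5 + 15*x**4 + 6*x**3 + x**2 and u'(x)^2 = 81*x**4 + 108*x**3 + 54*x**2 + 12*x + 1.
Integrate each monomial from 0 to 5 using ∫_0^5 c·x^n dx = c·5^(n+1)/(n+1):
  ∫_0^5 u(x)^2 dx = ∫_0^5 (9*x^6 + 18*x^5 + 15*x^4 + 6*x^3 + x^2) dx. Term by term:
    ∫_0^5 9*x^6 dx = 703125/7;  ∫_0^5 18*x^5 dx = 46875;  ∫_0^5 15*x^4 dx = 9375;
    ∫_0^5 6*x^3 dx = 1875/2;  ∫_0^5 x^2 dx = 125/3.
  Sum: 703125/7 + 46875 + 9375 + 1875/2 + 125/3 = 6622375/42.
  ∫_0^5 u'(x)^2 dx = ∫_0^5 (81*x^4 + 108*x^3 + 54*x^2 + 12*x + 1) dx. Term by term:
    ∫_0^5 81*x^4 dx = 50625;  ∫_0^5 108*x^3 dx = 16875;  ∫_0^5 54*x^2 dx = 2250;
    ∫_0^5 12*x dx = 150;  ∫_0^5 1 dx = 5.
  Sum: 50625 + 16875 + 2250 + 150 + 5 = 69905.
Adding: ||u||_{H^1}^2 = 6622375/42 + 69905 = 9558385/42.


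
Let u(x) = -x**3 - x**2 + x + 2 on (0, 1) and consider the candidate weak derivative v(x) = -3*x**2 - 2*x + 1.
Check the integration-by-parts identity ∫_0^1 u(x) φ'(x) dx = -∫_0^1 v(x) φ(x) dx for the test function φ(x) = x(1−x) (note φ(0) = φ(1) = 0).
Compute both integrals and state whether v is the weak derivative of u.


LHS = 3/20, RHS = 3/20. Yes, v = u' weakly.

u(x) = -x**3 - x**2 + x + 2, classical derivative u'(x) = -3*x**2 - 2*x + 1.
φ(x) = x(1−x), so φ'(x) = 1 - 2*x.
Note φ(0) = φ(1) = 0, so the boundary term u·φ vanishes.
LHS = ∫_0^1 u(x) φ'(x) dx = ∫_0^1 (2*x^4 + x^3 - 3*x^2 - 3*x + 2) dx. Term by term:
  ∫_0^1 2*x^4 dx = 2/5;  ∫_0^1 x^3 dx = 1/4;  ∫_0^1 -3*x^2 dx = -1;
  ∫_0^1 -3*x dx = -3/2;  ∫_0^1 2 dx = 2.
Sum: 2/5 + 1/4 − 1 − 3/2 + 2 = 3/20.
So LHS = 3/20.
∫_0^1 v(x) φ(x) dx = ∫_0^1 (3*x^4 - x^3 - 3*x^2 + x) dx. Term by term:
  ∫_0^1 3*x^4 dx = 3/5;  ∫_0^1 -x^3 dx = -1/4;  ∫_0^1 -3*x^2 dx = -1;
  ∫_0^1 x dx = 1/2.
Sum: 3/5 − 1/4 − 1 + 1/2 = -3/20.
So RHS = -∫_0^1 v(x) φ(x) dx = 3/20.
LHS = RHS, so the identity holds for this test φ.
Moreover u is smooth here and v(x) = u'(x) = -3*x**2 - 2*x + 1 pointwise, so the identity holds for every test function. Hence v is the weak derivative of u.


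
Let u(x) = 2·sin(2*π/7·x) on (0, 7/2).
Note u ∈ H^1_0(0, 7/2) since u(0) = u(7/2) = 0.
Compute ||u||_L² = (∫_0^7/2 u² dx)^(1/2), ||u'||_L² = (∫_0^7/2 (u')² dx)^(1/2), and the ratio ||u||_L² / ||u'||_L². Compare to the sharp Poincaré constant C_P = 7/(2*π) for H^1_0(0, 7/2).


||u||_L² / ||u'||_L² = 7/(2*π) = C_P.

u(x) = 2·sin(2*π/7·x), so u'(x) = 4*π*cos(2*π*x/7)/7.
Writing u(x) = A·sin(kπx/L) with A = 2 and k = 1, use ∫_0^L sin²(kπx/L) dx = L/2 and ∫_0^L cos²(kπx/L) dx = L/2.
u² = 4·sin²(2*π/7·x) and (u')² = 16*π^2/49·cos²(2*π/7·x), and each of sin², cos² integrates to L/2 = 7/4 over (0, 7/2).
∫_0^7/2 u² dx = 7, so ||u||_L² = sqrt(7).
∫_0^7/2 (u')² dx = 4*π^2/7, so ||u'||_L² = 2*sqrt(7)*π/7.
Ratio ||u||_L² / ||u'||_L² = 7/(2*π).
Sharp Poincaré constant on H^1_0(0, 7/2) is C_P = L/π = 7/(2*π), achieved by sin(2*π/7·x).
This is the k = 1 eigenfunction (up to amplitude), so the ratio equals the sharp Poincaré constant exactly.


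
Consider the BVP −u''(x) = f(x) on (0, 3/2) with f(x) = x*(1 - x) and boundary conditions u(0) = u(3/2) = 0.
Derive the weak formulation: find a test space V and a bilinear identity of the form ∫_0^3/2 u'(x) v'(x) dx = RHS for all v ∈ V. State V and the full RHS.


V = H^1_0(0, 3/2) (so v(0) = v(3/2) = 0); weak form: ∫_0^3/2 u'v' dx = ∫_0^3/2 (x*(1 - x)) v dx for all v ∈ V.

Multiply both sides by a test function v and integrate from 0 to 3/2:
  ∫_0^3/2 −u''(x) v(x) dx = ∫_0^3/2 f(x) v(x) dx.
Integrate the LHS by parts once:
  ∫_0^3/2 −u'' v dx = −[u'(x) v(x)]_0^3/2 + ∫_0^3/2 u'(x) v'(x) dx.
Thus ∫_0^3/2 u'(x) v'(x) dx = ∫_0^3/2 f(x) v(x) dx + [u'(x) v(x)]_0^3/2.
Choose V so that boundary terms are either known or forced to vanish.
u is Dirichlet: u(0) = u(3/2) = 0. Let V = H^1_0(0, 3/2); then v(0) = v(3/2) = 0, and [u' v]_0^3/2 = 0.
Weak formulation: find u (satisfying any essential BC) such that ∫_0^3/2 u'(x) v'(x) dx = ∫_0^3/2 f v dx for all v ∈ V.
Substituting f(x) = x*(1 - x), the right-hand side is ∫_0^3/2 (x*(1 - x)) v dx.


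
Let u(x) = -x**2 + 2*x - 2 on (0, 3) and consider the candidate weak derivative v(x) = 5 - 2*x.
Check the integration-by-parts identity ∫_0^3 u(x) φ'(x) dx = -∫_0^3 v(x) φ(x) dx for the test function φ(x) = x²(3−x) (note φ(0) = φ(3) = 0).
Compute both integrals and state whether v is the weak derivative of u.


LHS = 54/5, RHS = -189/20. No, v is not the weak derivative of u.

u(x) = -x**2 + 2*x - 2, classical derivative u'(x) = 2 - 2*x.
φ(x) = x²(3−x), so φ'(x) = 3*x*(2 - x).
Note φ(0) = φ(3) = 0, so the boundary term u·φ vanishes.
LHS = ∫_0^3 u(x) φ'(x) dx = ∫_0^3 (3*x^4 - 12*x^3 + 18*x^2 - 12*x) dx. Term by term:
  ∫_0^3 3*x^4 dx = 729/5;  ∫_0^3 -12*x^3 dx = -243;  ∫_0^3 18*x^2 dx = 162;
  ∫_0^3 -12*x dx = -54.
Sum: 729/5 − 243 + 162 − 54 = 54/5.
So LHS = 54/5.
∫_0^3 v(x) φ(x) dx = ∫_0^3 (2*x^4 - 11*x^3 + 15*x^2) dx. Term by term:
  ∫_0^3 2*x^4 dx = 486/5;  ∫_0^3 -11*x^3 dx = -891/4;  ∫_0^3 15*x^2 dx = 135.
Sum: 486/5 − 891/4 + 135 = 189/20.
So RHS = -∫_0^3 v(x) φ(x) dx = -189/20.
LHS − RHS = 81/4 ≠ 0, so the identity fails.
(For a valid weak derivative the identity must hold for EVERY test function, in particular this one. The failure shows v is NOT the weak derivative of u.)
Correct weak derivative would be u'(x) = 2 - 2*x.


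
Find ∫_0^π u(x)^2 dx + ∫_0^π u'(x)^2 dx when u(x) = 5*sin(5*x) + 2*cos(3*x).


||u||_{H^1(0,π)}^2 = 345*π

u'(x) = -6*sin(3*x) + 25*cos(5*x).
Expand u² and (u')² and integrate term by term on (0, π), using: for integers n ≥ 1, ∫_0^π sin²(nx) dx = ∫_0^π cos²(nx) dx = π/2; for n ≠ n', ∫_0^π sin(nx)sin(n'x) dx = ∫_0^π cos(nx)cos(n'x) dx = 0; and by product-to-sum, ∫_0^π sin(nx)cos(n'x) dx = ½∫_0^π [sin((n+n')x) + sin((n−n')x)] dx, which is 0 when n+n' is even and 2n/(n²−n'²) when n+n' is odd (it need not vanish on (0, π)).
  u² squared terms: (2)²·∫cos(3x)² dx = 4·π/2 = 2*π;  (5)²·∫sin(5x)² dx = 25·π/2 = 25*π/2.
  u² cross terms: 2·(2)·(5)·∫cos(3x)·sin(5x) dx = 20·(0) = 0.
  So ∫_0^π u² dx = 2*π + 25*π/2 + 0 = 29*π/2.
  (u')² squared terms: (-6)²·∫sin(3x)² dx = 36·π/2 = 18*π;  (25)²·∫cos(5x)² dx = 625·π/2 = 625*π/2.
  (u')² cross terms: 2·(-6)·(25)·∫sin(3x)·cos(5x) dx = -300·(0) = 0.
  So ∫_0^π (u')² dx = 18*π + 625*π/2 + 0 = 661*π/2.
||u||_{H^1}^2 = (29*π/2) + (661*π/2) = 345*π.


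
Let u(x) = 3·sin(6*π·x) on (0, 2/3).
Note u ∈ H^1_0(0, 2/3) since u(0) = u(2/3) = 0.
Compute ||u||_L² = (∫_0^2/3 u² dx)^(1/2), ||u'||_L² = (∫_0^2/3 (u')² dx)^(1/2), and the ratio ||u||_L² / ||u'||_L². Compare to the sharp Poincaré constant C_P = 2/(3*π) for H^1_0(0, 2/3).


||u||_L² / ||u'||_L² = 1/(6*π) < C_P = 2/(3*π).

u(x) = 3·sin(6*π·x), so u'(x) = 18*π*cos(6*π*x).
Writing u(x) = A·sin(kπx/L) with A = 3 and k = 4, use ∫_0^L sin²(kπx/L) dx = L/2 and ∫_0^L cos²(kπx/L) dx = L/2.
u² = 9·sin²(6*π·x) and (u')² = 324*π^2·cos²(6*π·x), and each of sin², cos² integrates to L/2 = 1/3 over (0, 2/3).
∫_0^2/3 u² dx = 3, so ||u||_L² = sqrt(3).
∫_0^2/3 (u')² dx = 108*π^2, so ||u'||_L² = 6*sqrt(3)*π.
Ratio ||u||_L² / ||u'||_L² = 1/(6*π).
Sharp Poincaré constant on H^1_0(0, 2/3) is C_P = L/π = 2/(3*π), achieved by sin(3*π/2·x).
This is the k = 4 harmonic; the ratio L/(kπ) is strictly less than C_P = L/π, consistent with the sharp inequality ||u||_L² ≤ C_P ||u'||_L².


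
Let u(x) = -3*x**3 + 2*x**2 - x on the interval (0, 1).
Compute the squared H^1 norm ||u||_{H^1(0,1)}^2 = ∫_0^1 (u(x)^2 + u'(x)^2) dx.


||u||_{H^1}^2 = 751/105

The H^1 norm (squared) on an interval (0, L) is
  ||u||_{H^1}^2 = ∫_0^L u(x)^2 dx + ∫_0^L u'(x)^2 dx.
Compute u'(x) = -9*x**2 + 4*x - 1.
Then u(x)^2 = 9*x**6 - 12*x**5 + 10*x**4 - 4*x**3 + x**2 and u'(x)^2 = 81*x**4 - 72*x**3 + 34*x**2 - 8*x + 1.
Integrate each monomial from 0 to 1 using ∫_0^1 c·x^n dx = c·1^(n+1)/(n+1):
  ∫_0^1 u(x)^2 dx = ∫_0^1 (9*x^6 - 12*x^5 + 10*x^4 - 4*x^3 + x^2) dx. Term by term:
    ∫_0^1 9*x^6 dx = 9/7;  ∫_0^1 -12*x^5 dx = -2;  ∫_0^1 10*x^4 dx = 2;
    ∫_0^1 -4*x^3 dx = -1;  ∫_0^1 x^2 dx = 1/3.
  Sum: 9/7 − 2 + 2 − 1 + 1/3 = 13/21.
  ∫_0^1 u'(x)^2 dx = ∫_0^1 (81*x^4 - 72*x^3 + 34*x^2 - 8*x + 1) dx. Term by term:
    ∫_0^1 81*x^4 dx = 81/5;  ∫_0^1 -72*x^3 dx = -18;  ∫_0^1 34*x^2 dx = 34/3;
    ∫_0^1 -8*x dx = -4;  ∫_0^1 1 dx = 1.
  Sum: 81/5 − 18 + 34/3 − 4 + 1 = 98/15.
Adding: ||u||_{H^1}^2 = 13/21 + 98/15 = 751/105.


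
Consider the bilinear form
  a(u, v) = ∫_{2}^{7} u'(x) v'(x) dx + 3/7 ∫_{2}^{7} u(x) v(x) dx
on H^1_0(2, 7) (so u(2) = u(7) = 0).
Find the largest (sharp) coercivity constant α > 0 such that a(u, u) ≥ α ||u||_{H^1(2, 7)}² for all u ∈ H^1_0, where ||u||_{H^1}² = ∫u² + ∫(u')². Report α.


α = (π^2 + 75/7)/(π^2 + 25)

Coercivity of a(·,·) on H^1_0(2, 7) means a(u, u) ≥ α ||u||_{H^1}² for every u ∈ H^1_0.
The interval has length L = 5, and Poincaré/coercivity depend only on L. Here a(u, u) = ∫(u')² + (3/7)·∫u².
Here 0 < c = 3/7 < 1. The condition a(u,u) ≥ α||u||_{H^1}² reads (1−α)∫(u')² ≥ (α−c)∫u². Any admissible α is ≤ 1 (rapidly oscillating u have ∫u²/∫(u')² → 0), and α = 1 would force 0 ≥ (1−c)∫u², impossible since c < 1; so 1−α > 0. By the sharp Poincaré inequality on H^1_0 of an interval of length L, ∫(u')² ≥ (π/L)²∫u² with equality for the first sine mode sin(π(x−x₀)/L) (x₀ the left endpoint), so the inequality holds for all u iff (1−α)(π/L)² ≥ α − c, i.e. α ≤ ((π/L)² + c)/((π/L)² + 1) = (1 + c(L/π)²)/(1 + (L/π)²). With (π/L)² = π^2/25 and c = 3/7, the largest admissible constant is α = ((π/L)² + c)/((π/L)² + 1).
Simplifying, α = (π^2 + 75/7)/(π^2 + 25).


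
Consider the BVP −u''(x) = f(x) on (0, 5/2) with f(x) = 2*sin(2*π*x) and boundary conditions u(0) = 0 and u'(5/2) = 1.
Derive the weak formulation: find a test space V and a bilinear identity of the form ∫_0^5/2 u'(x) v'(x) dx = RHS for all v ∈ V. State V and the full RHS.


V = {v ∈ H^1(0, 5/2) : v(0) = 0} (test functions vanish at x = 0 where u is specified); weak form: ∫_0^5/2 u'v' dx = ∫_0^5/2 (2*sin(2*π*x)) v dx + v(5/2) for all v ∈ V.

Multiply both sides by a test function v and integrate from 0 to 5/2:
  ∫_0^5/2 −u''(x) v(x) dx = ∫_0^5/2 f(x) v(x) dx.
Integrate the LHS by parts once:
  ∫_0^5/2 −u'' v dx = −[u'(x) v(x)]_0^5/2 + ∫_0^5/2 u'(x) v'(x) dx.
Thus ∫_0^5/2 u'(x) v'(x) dx = ∫_0^5/2 f(x) v(x) dx + [u'(x) v(x)]_0^5/2.
Choose V so that boundary terms are either known or forced to vanish.
Mixed BC: u(0) = 0 (Dirichlet) and u'(5/2) = 1 (Neumann). Define V = {v ∈ H^1(0, 5/2) : v(0) = 0}. Then [u' v]_0^5/2 = u'(5/2)·v(5/2) − u'(0)·0 = v(5/2).
Weak formulation: find u (satisfying any essential BC) such that ∫_0^5/2 u'(x) v'(x) dx = ∫_0^5/2 f v dx + v(5/2) for all v ∈ V (Dirichlet at 0 absorbed into V; Neumann datum at x = 5/2 contributes the boundary term).
Substituting f(x) = 2*sin(2*π*x), the right-hand side is ∫_0^5/2 (2*sin(2*π*x)) v dx + v(5/2).


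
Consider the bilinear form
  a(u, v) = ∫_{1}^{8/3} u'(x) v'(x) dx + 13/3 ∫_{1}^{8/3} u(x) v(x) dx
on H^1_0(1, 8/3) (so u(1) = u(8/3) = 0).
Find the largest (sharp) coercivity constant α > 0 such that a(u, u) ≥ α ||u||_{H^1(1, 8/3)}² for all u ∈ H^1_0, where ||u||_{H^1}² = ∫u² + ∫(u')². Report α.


α = 1

Coercivity of a(·,·) on H^1_0(1, 8/3) means a(u, u) ≥ α ||u||_{H^1}² for every u ∈ H^1_0.
The interval has length L = 5/3, and Poincaré/coercivity depend only on L. Here a(u, u) = ∫(u')² + (13/3)·∫u².
Here c = 13/3 ≥ 1, so a(u,u) = ∫(u')² + c∫u² ≥ ∫(u')² + ∫u² = ||u||_{H^1}², i.e. α = 1 works. No larger α is possible: a(u,u) ≥ α||u||_{H^1}² means (1−α)∫(u')² ≥ (α−c)∫u², and for the modes u_n = sin(nπ(x−x₀)/L) (x₀ the left endpoint) one has ∫u_n²/∫(u_n')² = (L/(nπ))² → 0, so a(u_n,u_n)/||u_n||_{H^1}² → 1. Hence the optimal constant is α = 1.
Therefore α = 1.


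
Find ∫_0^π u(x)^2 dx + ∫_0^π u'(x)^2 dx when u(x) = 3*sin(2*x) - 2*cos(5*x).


||u||_{H^1(0,π)}^2 = 416/7 + 149*π/2

u'(x) = 10*sin(5*x) + 6*cos(2*x).
Expand u² and (u')² and integrate term by term on (0, π), using: for integers n ≥ 1, ∫_0^π sin²(nx) dx = ∫_0^π cos²(nx) dx = π/2; for n ≠ n', ∫_0^π sin(nx)sin(n'x) dx = ∫_0^π cos(nx)cos(n'x) dx = 0; and by product-to-sum, ∫_0^π sin(nx)cos(n'x) dx = ½∫_0^π [sin((n+n')x) + sin((n−n')x)] dx, which is 0 when n+n' is even and 2n/(n²−n'²) when n+n' is odd (it need not vanish on (0, π)).
  u² squared terms: (-2)²·∫cos(5x)² dx = 4·π/2 = 2*π;  (3)²·∫sin(2x)² dx = 9·π/2 = 9*π/2.
  u² cross terms: 2·(-2)·(3)·∫cos(5x)·sin(2x) dx = -12·(-4/21) = 16/7.
  So ∫_0^π u² dx = 2*π + 9*π/2 + 16/7 = 16/7 + 13*π/2.
  (u')² squared terms: (6)²·∫cos(2x)² dx = 36·π/2 = 18*π;  (10)²·∫sin(5x)² dx = 100·π/2 = 50*π.
  (u')² cross terms: 2·(6)·(10)·∫cos(2x)·sin(5x) dx = 120·(10/21) = 400/7.
  So ∫_0^π (u')² dx = 18*π + 50*π + 400/7 = 400/7 + 68*π.
||u||_{H^1}^2 = (16/7 + 13*π/2) + (400/7 + 68*π) = 416/7 + 149*π/2.


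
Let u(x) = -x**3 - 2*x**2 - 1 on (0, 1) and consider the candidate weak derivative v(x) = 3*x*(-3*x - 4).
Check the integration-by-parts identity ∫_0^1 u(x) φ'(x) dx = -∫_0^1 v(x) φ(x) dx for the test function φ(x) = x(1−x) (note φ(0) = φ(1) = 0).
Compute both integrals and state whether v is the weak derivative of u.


LHS = 29/60, RHS = 29/20. No, v is not the weak derivative of u.

u(x) = -x**3 - 2*x**2 - 1, classical derivative u'(x) = -3*x**2 - 4*x.
φ(x) = x(1−x), so φ'(x) = 1 - 2*x.
Note φ(0) = φ(1) = 0, so the boundary term u·φ vanishes.
LHS = ∫_0^1 u(x) φ'(x) dx = ∫_0^1 (2*x^4 + 3*x^3 - 2*x^2 + 2*x - 1) dx. Term by term:
  ∫_0^1 2*x^4 dx = 2/5;  ∫_0^1 3*x^3 dx = 3/4;  ∫_0^1 -2*x^2 dx = -2/3;
  ∫_0^1 2*x dx = 1;  ∫_0^1 -1 dx = -1.
Sum: 2/5 + 3/4 − 2/3 + 1 − 1 = 29/60.
So LHS = 29/60.
∫_0^1 v(x) φ(x) dx = ∫_0^1 (9*x^4 + 3*x^3 - 12*x^2) dx. Term by term:
  ∫_0^1 9*x^4 dx = 9/5;  ∫_0^1 3*x^3 dx = 3/4;  ∫_0^1 -12*x^2 dx = -4.
Sum: 9/5 + 3/4 − 4 = -29/20.
So RHS = -∫_0^1 v(x) φ(x) dx = 29/20.
LHS − RHS = -29/30 ≠ 0, so the identity fails.
(For a valid weak derivative the identity must hold for EVERY test function, in particular this one. The failure shows v is NOT the weak derivative of u.)
Correct weak derivative would be u'(x) = -3*x**2 - 4*x.


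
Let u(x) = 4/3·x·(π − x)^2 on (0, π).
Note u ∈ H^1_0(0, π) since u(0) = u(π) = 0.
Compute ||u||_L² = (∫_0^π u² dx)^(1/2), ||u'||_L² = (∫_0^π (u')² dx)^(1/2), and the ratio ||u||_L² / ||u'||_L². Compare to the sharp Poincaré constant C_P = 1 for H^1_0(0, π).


||u||_L² / ||u'||_L² = sqrt(14)*π/14 < C_P = 1.

u(x) = 4/3·x·(π − x)^2, so u'(x) = 4*(x - π)*(3*x - π)/3.
u(x) = 4/3·x·(π − x)^2 vanishes at x = 0 and x = π, so u ∈ H^1_0(0, π). Differentiate via the product rule and integrate the resulting polynomials term by term.
  ∫_0^π u² dx = ∫_0^π (16*x^6/9 - 64*π*x^5/9 + 32*π^2*x^4/3 - 64*π^3*x^3/9 + 16*π^4*x^2/9) dx. Term by term:
    ∫_0^π 16*x^6/9 dx = 16*π^7/63;  ∫_0^π -64*π*x^5/9 dx = -32*π^7/27;  ∫_0^π 32*π^2*x^4/3 dx = 32*π^7/15;
    ∫_0^π -64*π^3*x^3/9 dx = -16*π^7/9;  ∫_0^π 16*π^4*x^2/9 dx = 16*π^7/27.
  Sum: 16*π^7/63 − 32*π^7/27 + 32*π^7/15 − 16*π^7/9 + 16*π^7/27 = 16*π^7/945.
  ∫_0^π (u')² dx = ∫_0^π (16*x^4 - 128*π*x^3/3 + 352*π^2*x^2/9 - 128*π^3*x/9 + 16*π^4/9) dx. Term by term:
    ∫_0^π 16*x^4 dx = 16*π^5/5;  ∫_0^π -128*π*x^3/3 dx = -32*π^5/3;  ∫_0^π 352*π^2*x^2/9 dx = 352*π^5/27;
    ∫_0^π -128*π^3*x/9 dx = -64*π^5/9;  ∫_0^π 16*π^4/9 dx = 16*π^5/9.
  Sum: 16*π^5/5 − 32*π^5/3 + 352*π^5/27 − 64*π^5/9 + 16*π^5/9 = 32*π^5/135.
∫_0^π u² dx = 16*π^7/945, so ||u||_L² = 4*sqrt(105)*π^(7/2)/315.
∫_0^π (u')² dx = 32*π^5/135, so ||u'||_L² = 4*sqrt(30)*π^(5/2)/45.
Ratio ||u||_L² / ||u'||_L² = sqrt(14)*π/14.
Sharp Poincaré constant on H^1_0(0, π) is C_P = L/π = 1, achieved by sin(x).
A polynomial bump cannot attain the sharp Poincaré constant (only the first sine eigenfunction does), so the ratio is strictly less than C_P, consistent with ||u||_L² ≤ C_P ||u'||_L².


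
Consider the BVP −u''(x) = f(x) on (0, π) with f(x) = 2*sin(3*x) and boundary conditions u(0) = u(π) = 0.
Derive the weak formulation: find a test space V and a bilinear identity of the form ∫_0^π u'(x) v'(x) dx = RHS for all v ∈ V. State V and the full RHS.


V = H^1_0(0, π) (so v(0) = v(π) = 0); weak form: ∫_0^π u'v' dx = ∫_0^π (2*sin(3*x)) v dx for all v ∈ V.

Multiply both sides by a test function v and integrate from 0 to π:
  ∫_0^π −u''(x) v(x) dx = ∫_0^π f(x) v(x) dx.
Integrate the LHS by parts once:
  ∫_0^π −u'' v dx = −[u'(x) v(x)]_0^π + ∫_0^π u'(x) v'(x) dx.
Thus ∫_0^π u'(x) v'(x) dx = ∫_0^π f(x) v(x) dx + [u'(x) v(x)]_0^π.
Choose V so that boundary terms are either known or forced to vanish.
u is Dirichlet: u(0) = u(π) = 0. Let V = H^1_0(0, π); then v(0) = v(π) = 0, and [u' v]_0^π = 0.
Weak formulation: find u (satisfying any essential BC) such that ∫_0^π u'(x) v'(x) dx = ∫_0^π f v dx for all v ∈ V.
Substituting f(x) = 2*sin(3*x), the right-hand side is ∫_0^π (2*sin(3*x)) v dx.


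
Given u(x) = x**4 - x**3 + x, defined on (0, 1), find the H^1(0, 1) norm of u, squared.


||u||_{H^1}^2 = 1709/1260

The H^1 norm (squared) on an interval (0, L) is
  ||u||_{H^1}^2 = ∫_0^L u(x)^2 dx + ∫_0^L u'(x)^2 dx.
Compute u'(x) = 4*x**3 - 3*x**2 + 1.
Then u(x)^2 = x**8 - 2*x**7 + x**6 + 2*x**5 - 2*x**4 + x**2 and u'(x)^2 = 16*x**6 - 24*x**5 + 9*x**4 + 8*x**3 - 6*x**2 + 1.
Integrate each monomial from 0 to 1 using ∫_0^1 c·x^n dx = c·1^(n+1)/(n+1):
  ∫_0^1 u(x)^2 dx = ∫_0^1 (x^8 - 2*x^7 + x^6 + 2*x^5 - 2*x^4 + x^2) dx. Term by term:
    ∫_0^1 x^8 dx = 1/9;  ∫_0^1 -2*x^7 dx = -1/4;  ∫_0^1 x^6 dx = 1/7;
    ∫_0^1 2*x^5 dx = 1/3;  ∫_0^1 -2*x^4 dx = -2/5;  ∫_0^1 x^2 dx = 1/3.
  Sum: 1/9 − 1/4 + 1/7 + 1/3 − 2/5 + 1/3 = 341/1260.
  ∫_0^1 u'(x)^2 dx = ∫_0^1 (16*x^6 - 24*x^5 + 9*x^4 + 8*x^3 - 6*x^2 + 1) dx. Term by term:
    ∫_0^1 16*x^6 dx = 16/7;  ∫_0^1 -24*x^5 dx = -4;  ∫_0^1 9*x^4 dx = 9/5;
    ∫_0^1 8*x^3 dx = 2;  ∫_0^1 -6*x^2 dx = -2;  ∫_0^1 1 dx = 1.
  Sum: 16/7 − 4 + 9/5 + 2 − 2 + 1 = 38/35.
Adding: ||u||_{H^1}^2 = 341/1260 + 38/35 = 1709/1260.


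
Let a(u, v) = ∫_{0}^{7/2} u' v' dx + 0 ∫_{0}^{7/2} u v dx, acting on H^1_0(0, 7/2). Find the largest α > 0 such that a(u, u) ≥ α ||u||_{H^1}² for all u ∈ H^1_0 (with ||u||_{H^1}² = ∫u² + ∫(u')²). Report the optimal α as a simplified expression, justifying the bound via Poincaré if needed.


α = 4*π^2/(4*π^2 + 49)

Coercivity of a(·,·) on H^1_0(0, 7/2) means a(u, u) ≥ α ||u||_{H^1}² for every u ∈ H^1_0.
The interval has length L = 7/2, and Poincaré/coercivity depend only on L. Here a(u, u) = ∫(u')² + (0)·∫u².
Here c = 0, so a(u,u) = ∫(u')² alone. The condition a(u,u) ≥ α||u||_{H^1}² reads (1−α)∫(u')² ≥ (α−c)∫u². Any admissible α is ≤ 1 (rapidly oscillating u have ∫u²/∫(u')² → 0), and α = 1 would force 0 ≥ (1−c)∫u², impossible since c < 1; so 1−α > 0. By the sharp Poincaré inequality on H^1_0 of an interval of length L, ∫(u')² ≥ (π/L)²∫u² with equality for the first sine mode sin(π(x−x₀)/L) (x₀ the left endpoint), so the inequality holds for all u iff (1−α)(π/L)² ≥ α − c, i.e. α ≤ ((π/L)² + c)/((π/L)² + 1) = (1 + c(L/π)²)/(1 + (L/π)²). (Direct route, valid since c ≤ 0: Poincaré gives c∫u² ≥ c(L/π)²∫(u')², so a(u,u) ≥ (1 + c(L/π)²)∫(u')², while ||u||_{H^1}² ≤ (1 + (L/π)²)∫(u')²; dividing yields the same α.) With (π/L)² = 4*π^2/49 and c = 0, the largest admissible constant is α = ((π/L)² + c)/((π/L)² + 1).
Simplifying, α = 4*π^2/(4*π^2 + 49).


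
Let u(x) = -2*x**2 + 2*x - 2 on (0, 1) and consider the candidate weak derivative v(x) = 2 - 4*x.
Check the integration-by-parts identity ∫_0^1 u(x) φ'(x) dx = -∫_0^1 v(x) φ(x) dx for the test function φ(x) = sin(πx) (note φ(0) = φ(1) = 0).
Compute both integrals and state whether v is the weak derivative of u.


LHS = 0, RHS = 0. Yes, v = u' weakly.

u(x) = -2*x**2 + 2*x - 2, classical derivative u'(x) = 2 - 4*x.
φ(x) = sin(πx), so φ'(x) = π*cos(π*x).
Note φ(0) = φ(1) = 0, so the boundary term u·φ vanishes.
LHS = ∫_0^1 u(x) φ'(x) dx = ∫_0^1 (-2*π*x^2*cos(π*x) + 2*π*x*cos(π*x) - 2*π*cos(π*x)) dx. Term by term:
  ∫_0^1 -2*π*cos(π*x) dx = 0;  ∫_0^1 -2*π*x^2*cos(π*x) dx = 4/π;  ∫_0^1 2*π*x*cos(π*x) dx = -4/π.
Sum: 0 + 4/π − 4/π = 0.
So LHS = 0.
∫_0^1 v(x) φ(x) dx = ∫_0^1 (-4*x*sin(π*x) + 2*sin(π*x)) dx. Term by term:
  ∫_0^1 2*sin(π*x) dx = 4/π;  ∫_0^1 -4*x*sin(π*x) dx = -4/π.
Sum: 4/π − 4/π = 0.
So RHS = -∫_0^1 v(x) φ(x) dx = 0.
LHS = RHS, so the identity holds for this test φ.
Moreover u is smooth here and v(x) = u'(x) = 2 - 4*x pointwise, so the identity holds for every test function. Hence v is the weak derivative of u.


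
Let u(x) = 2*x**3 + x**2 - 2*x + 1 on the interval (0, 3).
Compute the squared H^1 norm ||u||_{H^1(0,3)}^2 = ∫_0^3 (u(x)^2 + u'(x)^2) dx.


||u||_{H^1}^2 = 121314/35

The H^1 norm (squared) on an interval (0, L) is
  ||u||_{H^1}^2 = ∫_0^L u(x)^2 dx + ∫_0^L u'(x)^2 dx.
Compute u'(x) = 6*x**2 + 2*x - 2.
Then u(x)^2 = 4*x**6 + 4*x**5 - 7*x**4 + 6*x**2 - 4*x + 1 and u'(x)^2 = 36*x**4 + 24*x**3 - 20*x**2 - 8*x + 4.
Integrate each monomial from 0 to 3 using ∫_0^3 c·x^n dx = c·3^(n+1)/(n+1):
  ∫_0^3 u(x)^2 dx = ∫_0^3 (4*x^6 + 4*x^5 - 7*x^4 + 6*x^2 - 4*x + 1) dx. Term by term:
    ∫_0^3 4*x^6 dx = 8748/7;  ∫_0^3 4*x^5 dx = 486;  ∫_0^3 -7*x^4 dx = -1701/5;
    ∫_0^3 6*x^2 dx = 54;  ∫_0^3 -4*x dx = -18;  ∫_0^3 1 dx = 3.
  Sum: 8748/7 + 486 − 1701/5 + 54 − 18 + 3 = 50208/35.
  ∫_0^3 u'(x)^2 dx = ∫_0^3 (36*x^4 + 24*x^3 - 20*x^2 - 8*x + 4) dx. Term by term:
    ∫_0^3 36*x^4 dx = 8748/5;  ∫_0^3 24*x^3 dx = 486;  ∫_0^3 -20*x^2 dx = -180;
    ∫_0^3 -8*x dx = -36;  ∫_0^3 4 dx = 12.
  Sum: 8748/5 + 486 − 180 − 36 + 12 = 10158/5.
Adding: ||u||_{H^1}^2 = 50208/35 + 10158/5 = 121314/35.
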